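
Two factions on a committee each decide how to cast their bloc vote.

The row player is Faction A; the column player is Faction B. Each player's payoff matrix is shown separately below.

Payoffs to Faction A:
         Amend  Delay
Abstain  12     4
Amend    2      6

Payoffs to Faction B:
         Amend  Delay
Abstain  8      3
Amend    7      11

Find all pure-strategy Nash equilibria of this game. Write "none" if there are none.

(Abstain, Amend); (Amend, Delay)

Faction A against Amend: payoffs 12, 2 → best response Abstain.
Faction A against Delay: payoffs 4, 6 → best response Amend.
Faction B against Abstain: payoffs 8, 3 → best response Amend.
Faction B against Amend: payoffs 7, 11 → best response Delay.
Mutual best responses: (Abstain, Amend); (Amend, Delay).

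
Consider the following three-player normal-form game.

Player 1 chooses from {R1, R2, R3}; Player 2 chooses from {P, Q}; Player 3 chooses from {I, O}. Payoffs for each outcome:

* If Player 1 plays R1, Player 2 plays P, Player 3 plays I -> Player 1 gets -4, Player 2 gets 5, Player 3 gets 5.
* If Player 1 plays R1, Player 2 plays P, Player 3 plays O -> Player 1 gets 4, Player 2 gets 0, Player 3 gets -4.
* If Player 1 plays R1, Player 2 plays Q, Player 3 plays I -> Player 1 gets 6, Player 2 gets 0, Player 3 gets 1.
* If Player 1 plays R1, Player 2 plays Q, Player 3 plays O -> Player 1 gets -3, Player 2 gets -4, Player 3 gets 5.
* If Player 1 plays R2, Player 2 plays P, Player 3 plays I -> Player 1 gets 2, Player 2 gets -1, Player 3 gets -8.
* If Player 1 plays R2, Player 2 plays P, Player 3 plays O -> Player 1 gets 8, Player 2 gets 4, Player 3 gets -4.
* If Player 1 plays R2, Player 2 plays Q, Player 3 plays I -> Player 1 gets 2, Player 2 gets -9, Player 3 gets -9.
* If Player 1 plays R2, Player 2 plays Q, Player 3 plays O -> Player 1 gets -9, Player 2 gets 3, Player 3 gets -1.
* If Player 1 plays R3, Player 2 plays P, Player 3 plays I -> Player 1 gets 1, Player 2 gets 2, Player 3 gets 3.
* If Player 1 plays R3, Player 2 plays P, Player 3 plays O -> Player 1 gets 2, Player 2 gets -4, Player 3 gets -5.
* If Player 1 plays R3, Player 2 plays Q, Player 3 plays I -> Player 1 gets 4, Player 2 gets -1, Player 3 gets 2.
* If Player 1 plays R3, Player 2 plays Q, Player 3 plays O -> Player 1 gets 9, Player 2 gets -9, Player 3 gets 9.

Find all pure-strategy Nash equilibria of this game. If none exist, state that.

Player 1 against (P, I): payoffs -4, 2, 1 → best response R2.
Player 1 against (P, O): payoffs 4, 8, 2 → best response R2.
Player 1 against (Q, I): payoffs 6, 2, 4 → best response R1.
Player 1 against (Q, O): payoffs -3, -9, 9 → best response R3.
Player 2 against (R1, I): payoffs 5, 0 → best response P.
Player 2 against (R1, O): payoffs 0, -4 → best response P.
Player 2 against (R2, I): payoffs -1, -9 → best response P.
Player 2 against (R2, O): payoffs 4, 3 → best response P.
Player 2 against (R3, I): payoffs 2, -1 → best response P.
Player 2 against (R3, O): payoffs -4, -9 → best response P.
Player 3 against (R1, P): payoffs 5, -4 → best response I.
Player 3 against (R1, Q): payoffs 1, 5 → best response O.
Player 3 against (R2, P): payoffs -8, -4 → best response O.
Player 3 against (R2, Q): payoffs -9, -1 → best response O.
Player 3 against (R3, P): payoffs 3, -5 → best response I.
Player 3 against (R3, Q): payoffs 2, 9 → best response O.
Mutual best responses: (R2, P, O).

Pure NE: (R2, P, O)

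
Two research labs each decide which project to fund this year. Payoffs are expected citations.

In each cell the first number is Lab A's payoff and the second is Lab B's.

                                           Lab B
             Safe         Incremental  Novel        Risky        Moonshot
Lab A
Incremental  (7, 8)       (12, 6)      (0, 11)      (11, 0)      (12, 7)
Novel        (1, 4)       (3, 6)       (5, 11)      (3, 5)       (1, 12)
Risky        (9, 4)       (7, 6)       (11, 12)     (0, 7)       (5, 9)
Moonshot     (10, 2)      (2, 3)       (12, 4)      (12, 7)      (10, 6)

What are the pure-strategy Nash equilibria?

Pure NE: (Moonshot, Risky)

For each player, find the best response to each opponent profile; mutual best responses are the pure NE.
Lab A against Safe: payoffs 7, 1, 9, 10 → best response Moonshot.
Lab A against Incremental: payoffs 12, 3, 7, 2 → best response Incremental.
Lab A against Novel: payoffs 0, 5, 11, 12 → best response Moonshot.
Lab A against Risky: payoffs 11, 3, 0, 12 → best response Moonshot.
Lab A against Moonshot: payoffs 12, 1, 5, 10 → best response Incremental.
Lab B against Incremental: payoffs 8, 6, 11, 0, 7 → best response Novel.
Lab B against Novel: payoffs 4, 6, 11, 5, 12 → best response Moonshot.
Lab B against Risky: payoffs 4, 6, 12, 7, 9 → best response Novel.
Lab B against Moonshot: payoffs 2, 3, 4, 7, 6 → best response Risky.
Mutual best responses: (Moonshot, Risky).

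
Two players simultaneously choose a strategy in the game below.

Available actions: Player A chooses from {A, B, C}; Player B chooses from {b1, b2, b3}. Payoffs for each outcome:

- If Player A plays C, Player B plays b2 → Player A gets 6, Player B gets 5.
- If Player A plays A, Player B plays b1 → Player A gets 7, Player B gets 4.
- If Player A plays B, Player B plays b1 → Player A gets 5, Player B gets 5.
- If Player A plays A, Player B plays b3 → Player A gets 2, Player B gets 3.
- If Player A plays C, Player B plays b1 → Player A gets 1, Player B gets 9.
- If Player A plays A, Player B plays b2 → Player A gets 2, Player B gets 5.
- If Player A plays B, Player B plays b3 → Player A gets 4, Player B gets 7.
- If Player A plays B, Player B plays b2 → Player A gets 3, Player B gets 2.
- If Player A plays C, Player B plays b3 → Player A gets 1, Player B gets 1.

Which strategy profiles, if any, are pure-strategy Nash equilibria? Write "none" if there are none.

For each player, find the best response to each opponent profile; mutual best responses are the pure NE.
Player A against b1: payoffs 7, 5, 1 → best response A.
Player A against b2: payoffs 2, 3, 6 → best response C.
Player A against b3: payoffs 2, 4, 1 → best response B.
Player B against A: payoffs 4, 5, 3 → best response b2.
Player B against B: payoffs 5, 2, 7 → best response b3.
Player B against C: payoffs 9, 5, 1 → best response b1.
Mutual best responses: (B, b3).

(B, b3)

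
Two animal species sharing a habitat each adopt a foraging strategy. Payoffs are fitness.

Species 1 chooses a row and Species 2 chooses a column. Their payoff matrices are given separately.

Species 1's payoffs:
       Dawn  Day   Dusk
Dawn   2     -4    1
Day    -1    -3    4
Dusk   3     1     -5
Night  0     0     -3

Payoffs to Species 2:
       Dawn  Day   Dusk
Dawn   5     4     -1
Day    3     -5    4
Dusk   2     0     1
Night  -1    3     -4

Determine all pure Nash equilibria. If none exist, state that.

(Day, Dusk), (Dusk, Dawn)

Species 1 against Dawn: payoffs 2, -1, 3, 0 → best response Dusk.
Species 1 against Day: payoffs -4, -3, 1, 0 → best response Dusk.
Species 1 against Dusk: payoffs 1, 4, -5, -3 → best response Day.
Species 2 against Dawn: payoffs 5, 4, -1 → best response Dawn.
Species 2 against Day: payoffs 3, -5, 4 → best response Dusk.
Species 2 against Dusk: payoffs 2, 0, 1 → best response Dawn.
Species 2 against Night: payoffs -1, 3, -4 → best response Day.
Mutual best responses: (Day, Dusk); (Dusk, Dawn).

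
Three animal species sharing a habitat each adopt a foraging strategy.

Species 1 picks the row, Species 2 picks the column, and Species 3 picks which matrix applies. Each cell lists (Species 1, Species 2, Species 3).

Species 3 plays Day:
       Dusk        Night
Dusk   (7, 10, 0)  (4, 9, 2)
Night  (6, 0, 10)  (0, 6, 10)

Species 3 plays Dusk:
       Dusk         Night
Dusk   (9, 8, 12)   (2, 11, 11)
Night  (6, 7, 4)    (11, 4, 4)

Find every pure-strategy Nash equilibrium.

No pure-strategy Nash equilibrium.

(Dusk, Dusk, Day): Species 3 can switch to Dusk (0 → 12). Not NE.
(Dusk, Dusk, Dusk): Species 2 can switch to Night (8 → 11). Not NE.
(Dusk, Night, Day): Species 2 can switch to Dusk (9 → 10). Not NE.
(Dusk, Night, Dusk): Species 1 can switch to Night (2 → 11). Not NE.
(Night, Dusk, Day): Species 1 can switch to Dusk (6 → 7). Not NE.
(Night, Dusk, Dusk): Species 1 can switch to Dusk (6 → 9). Not NE.
(Night, Night, Day): Species 1 can switch to Dusk (0 → 4). Not NE.
(Night, Night, Dusk): Species 2 can switch to Dusk (4 → 7). Not NE.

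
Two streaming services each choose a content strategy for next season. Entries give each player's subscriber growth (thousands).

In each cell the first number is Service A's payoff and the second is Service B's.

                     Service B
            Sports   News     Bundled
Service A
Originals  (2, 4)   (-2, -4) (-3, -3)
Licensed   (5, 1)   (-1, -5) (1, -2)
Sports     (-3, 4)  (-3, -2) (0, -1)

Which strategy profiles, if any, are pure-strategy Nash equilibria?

(Licensed, Sports)

Service A against Sports: payoffs 2, 5, -3 → best response Licensed.
Service A against News: payoffs -2, -1, -3 → best response Licensed.
Service A against Bundled: payoffs -3, 1, 0 → best response Licensed.
Service B against Originals: payoffs 4, -4, -3 → best response Sports.
Service B against Licensed: payoffs 1, -5, -2 → best response Sports.
Service B against Sports: payoffs 4, -2, -1 → best response Sports.
Mutual best responses: (Licensed, Sports).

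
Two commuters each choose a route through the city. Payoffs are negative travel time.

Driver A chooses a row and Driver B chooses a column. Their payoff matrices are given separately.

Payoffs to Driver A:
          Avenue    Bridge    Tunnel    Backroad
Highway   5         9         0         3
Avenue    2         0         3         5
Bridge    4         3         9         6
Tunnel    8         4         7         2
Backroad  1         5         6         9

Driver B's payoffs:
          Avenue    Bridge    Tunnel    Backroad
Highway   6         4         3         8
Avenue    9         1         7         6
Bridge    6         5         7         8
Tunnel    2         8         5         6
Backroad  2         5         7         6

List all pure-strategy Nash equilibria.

Check each profile: it is a Nash equilibrium iff no player can strictly gain by switching unilaterally.
(Highway, Avenue): Driver A can switch to Tunnel (5 → 8). Not NE.
(Highway, Bridge): Driver B can switch to Avenue (4 → 6). Not NE.
(Highway, Tunnel): Driver A can switch to Avenue (0 → 3). Not NE.
(Highway, Backroad): Driver A can switch to Avenue (3 → 5). Not NE.
(Avenue, Avenue): Driver A can switch to Highway (2 → 5). Not NE.
(Avenue, Bridge): Driver A can switch to Highway (0 → 9). Not NE.
(Avenue, Tunnel): Driver A can switch to Bridge (3 → 9). Not NE.
(Avenue, Backroad): Driver A can switch to Bridge (5 → 6). Not NE.
(Bridge, Avenue): Driver A can switch to Highway (4 → 5). Not NE.
(Bridge, Bridge): Driver A can switch to Highway (3 → 9). Not NE.
(Bridge, Tunnel): Driver B can switch to Backroad (7 → 8). Not NE.
(Bridge, Backroad): Driver A can switch to Backroad (6 → 9). Not NE.
(The remaining 8 profiles each have a profitable deviation by the same check.)

There is no pure-strategy Nash equilibrium.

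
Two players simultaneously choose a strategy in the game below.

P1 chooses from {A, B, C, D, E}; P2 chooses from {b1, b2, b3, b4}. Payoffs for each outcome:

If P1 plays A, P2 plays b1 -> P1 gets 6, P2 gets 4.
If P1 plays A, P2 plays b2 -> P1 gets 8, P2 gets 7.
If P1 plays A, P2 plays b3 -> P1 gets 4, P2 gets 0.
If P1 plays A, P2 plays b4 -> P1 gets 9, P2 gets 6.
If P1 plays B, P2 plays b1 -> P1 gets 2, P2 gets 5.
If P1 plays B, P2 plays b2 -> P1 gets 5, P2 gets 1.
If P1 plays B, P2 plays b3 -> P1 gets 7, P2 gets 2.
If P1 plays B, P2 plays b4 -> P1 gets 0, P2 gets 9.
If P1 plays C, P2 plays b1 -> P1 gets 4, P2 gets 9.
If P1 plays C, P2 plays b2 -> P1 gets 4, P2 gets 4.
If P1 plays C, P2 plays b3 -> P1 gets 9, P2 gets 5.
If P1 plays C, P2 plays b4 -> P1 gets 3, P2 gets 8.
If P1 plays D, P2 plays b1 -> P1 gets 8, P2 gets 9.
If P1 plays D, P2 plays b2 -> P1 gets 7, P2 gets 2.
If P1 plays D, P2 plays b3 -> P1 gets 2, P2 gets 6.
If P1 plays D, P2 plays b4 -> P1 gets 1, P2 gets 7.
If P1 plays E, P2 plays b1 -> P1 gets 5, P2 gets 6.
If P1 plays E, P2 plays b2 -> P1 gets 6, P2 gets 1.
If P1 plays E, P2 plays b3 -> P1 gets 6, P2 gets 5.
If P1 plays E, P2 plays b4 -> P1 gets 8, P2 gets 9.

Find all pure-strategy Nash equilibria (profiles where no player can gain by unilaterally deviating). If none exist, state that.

The pure Nash equilibria are (A, b2); (D, b1).

P1 against b1: payoffs 6, 2, 4, 8, 5 → best response D.
P1 against b2: payoffs 8, 5, 4, 7, 6 → best response A.
P1 against b3: payoffs 4, 7, 9, 2, 6 → best response C.
P1 against b4: payoffs 9, 0, 3, 1, 8 → best response A.
P2 against A: payoffs 4, 7, 0, 6 → best response b2.
P2 against B: payoffs 5, 1, 2, 9 → best response b4.
P2 against C: payoffs 9, 4, 5, 8 → best response b1.
P2 against D: payoffs 9, 2, 6, 7 → best response b1.
P2 against E: payoffs 6, 1, 5, 9 → best response b4.
Mutual best responses: (A, b2); (D, b1).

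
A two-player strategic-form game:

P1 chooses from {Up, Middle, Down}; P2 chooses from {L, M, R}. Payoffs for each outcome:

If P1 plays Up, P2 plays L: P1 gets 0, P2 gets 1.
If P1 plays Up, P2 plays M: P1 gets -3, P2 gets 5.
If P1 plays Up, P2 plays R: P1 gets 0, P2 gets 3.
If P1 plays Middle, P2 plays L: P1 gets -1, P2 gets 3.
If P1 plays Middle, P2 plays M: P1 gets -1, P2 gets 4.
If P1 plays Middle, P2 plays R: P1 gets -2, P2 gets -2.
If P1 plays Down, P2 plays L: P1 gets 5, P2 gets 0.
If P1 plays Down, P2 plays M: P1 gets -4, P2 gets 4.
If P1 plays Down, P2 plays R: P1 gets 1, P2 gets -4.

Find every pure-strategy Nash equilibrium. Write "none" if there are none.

(Middle, M)

For each strategy profile, look for a profitable unilateral deviation.
(Up, L): P1 can switch to Down (0 → 5). Not NE.
(Up, M): P1 can switch to Middle (-3 → -1). Not NE.
(Up, R): P1 can switch to Down (0 → 1). Not NE.
(Middle, L): P1 can switch to Up (-1 → 0). Not NE.
(Middle, M): P1 gets -1, best alternative -3; P2 gets 4, best alternative 3. No profitable deviation — NE.
(Middle, R): P1 can switch to Up (-2 → 0). Not NE.
(Down, L): P2 can switch to M (0 → 4). Not NE.
(Down, M): P1 can switch to Up (-4 → -3). Not NE.
(Down, R): P2 can switch to L (-4 → 0). Not NE.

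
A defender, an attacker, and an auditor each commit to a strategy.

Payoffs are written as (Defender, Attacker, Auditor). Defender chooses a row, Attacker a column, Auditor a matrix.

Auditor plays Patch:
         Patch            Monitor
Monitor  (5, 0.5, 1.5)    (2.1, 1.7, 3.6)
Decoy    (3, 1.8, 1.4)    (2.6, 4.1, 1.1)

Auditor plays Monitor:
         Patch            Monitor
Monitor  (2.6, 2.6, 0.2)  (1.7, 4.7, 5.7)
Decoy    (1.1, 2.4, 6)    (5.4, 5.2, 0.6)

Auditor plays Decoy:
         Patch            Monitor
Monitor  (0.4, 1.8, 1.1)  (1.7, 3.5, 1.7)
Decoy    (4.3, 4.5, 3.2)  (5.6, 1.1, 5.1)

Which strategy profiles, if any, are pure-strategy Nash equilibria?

For each player, find the best response to each opponent profile; mutual best responses are the pure NE.
Defender against (Patch, Patch): payoffs 5, 3 → best response Monitor.
Defender against (Patch, Monitor): payoffs 2.6, 1.1 → best response Monitor.
Defender against (Patch, Decoy): payoffs 0.4, 4.3 → best response Decoy.
Defender against (Monitor, Patch): payoffs 2.1, 2.6 → best response Decoy.
Defender against (Monitor, Monitor): payoffs 1.7, 5.4 → best response Decoy.
Defender against (Monitor, Decoy): payoffs 1.7, 5.6 → best response Decoy.
Attacker against (Monitor, Patch): payoffs 0.5, 1.7 → best response Monitor.
Attacker against (Monitor, Monitor): payoffs 2.6, 4.7 → best response Monitor.
Attacker against (Monitor, Decoy): payoffs 1.8, 3.5 → best response Monitor.
Attacker against (Decoy, Patch): payoffs 1.8, 4.1 → best response Monitor.
Attacker against (Decoy, Monitor): payoffs 2.4, 5.2 → best response Monitor.
Attacker against (Decoy, Decoy): payoffs 4.5, 1.1 → best response Patch.
Auditor against (Monitor, Patch): payoffs 1.5, 0.2, 1.1 → best response Patch.
Auditor against (Monitor, Monitor): payoffs 3.6, 5.7, 1.7 → best response Monitor.
Auditor against (Decoy, Patch): payoffs 1.4, 6, 3.2 → best response Monitor.
Auditor against (Decoy, Monitor): payoffs 1.1, 0.6, 5.1 → best response Decoy.
No profile is a mutual best response for all players.

No pure-strategy Nash equilibrium.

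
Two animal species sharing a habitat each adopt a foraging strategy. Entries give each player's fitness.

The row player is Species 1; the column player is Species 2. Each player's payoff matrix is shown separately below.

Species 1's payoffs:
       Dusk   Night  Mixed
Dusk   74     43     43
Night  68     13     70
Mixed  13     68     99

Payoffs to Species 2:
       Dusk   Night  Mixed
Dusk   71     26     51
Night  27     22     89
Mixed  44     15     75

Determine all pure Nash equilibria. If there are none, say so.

The pure Nash equilibria are (Dusk, Dusk) and (Mixed, Mixed).

Species 1 against Dusk: payoffs 74, 68, 13 → best response Dusk.
Species 1 against Night: payoffs 43, 13, 68 → best response Mixed.
Species 1 against Mixed: payoffs 43, 70, 99 → best response Mixed.
Species 2 against Dusk: payoffs 71, 26, 51 → best response Dusk.
Species 2 against Night: payoffs 27, 22, 89 → best response Mixed.
Species 2 against Mixed: payoffs 44, 15, 75 → best response Mixed.
Mutual best responses: (Dusk, Dusk); (Mixed, Mixed).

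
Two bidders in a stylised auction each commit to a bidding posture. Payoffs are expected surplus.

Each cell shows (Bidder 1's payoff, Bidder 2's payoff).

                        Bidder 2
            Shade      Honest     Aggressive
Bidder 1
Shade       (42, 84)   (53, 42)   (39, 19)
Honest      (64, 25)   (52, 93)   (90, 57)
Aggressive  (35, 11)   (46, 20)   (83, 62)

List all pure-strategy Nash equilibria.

Bidder 1 against Shade: payoffs 42, 64, 35 → best response Honest.
Bidder 1 against Honest: payoffs 53, 52, 46 → best response Shade.
Bidder 1 against Aggressive: payoffs 39, 90, 83 → best response Honest.
Bidder 2 against Shade: payoffs 84, 42, 19 → best response Shade.
Bidder 2 against Honest: payoffs 25, 93, 57 → best response Honest.
Bidder 2 against Aggressive: payoffs 11, 20, 62 → best response Aggressive.
No profile is a mutual best response for all players.

No pure-strategy Nash equilibrium.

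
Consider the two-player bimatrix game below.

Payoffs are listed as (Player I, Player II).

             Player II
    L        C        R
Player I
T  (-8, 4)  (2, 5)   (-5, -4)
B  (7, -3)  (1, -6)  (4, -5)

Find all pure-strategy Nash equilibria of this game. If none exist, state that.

(T, L): Player I can switch to B (-8 → 7). Not NE.
(T, C): Player I gets 2, best alternative 1; Player II gets 5, best alternative 4. No profitable deviation — NE.
(T, R): Player I can switch to B (-5 → 4). Not NE.
(B, L): Player I gets 7, best alternative -8; Player II gets -3, best alternative -5. No profitable deviation — NE.
(B, C): Player I can switch to T (1 → 2). Not NE.
(B, R): Player II can switch to L (-5 → -3). Not NE.

The pure Nash equilibria are (T, C) and (B, L).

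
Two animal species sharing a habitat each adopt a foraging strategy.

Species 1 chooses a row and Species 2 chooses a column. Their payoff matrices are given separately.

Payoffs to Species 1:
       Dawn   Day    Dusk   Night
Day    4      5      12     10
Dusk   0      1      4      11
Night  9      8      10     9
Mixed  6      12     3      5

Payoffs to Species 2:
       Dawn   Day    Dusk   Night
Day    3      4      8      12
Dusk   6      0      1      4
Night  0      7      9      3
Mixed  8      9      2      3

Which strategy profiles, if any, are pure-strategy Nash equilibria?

Pure NE: (Mixed, Day)

Species 1 against Dawn: payoffs 4, 0, 9, 6 → best response Night.
Species 1 against Day: payoffs 5, 1, 8, 12 → best response Mixed.
Species 1 against Dusk: payoffs 12, 4, 10, 3 → best response Day.
Species 1 against Night: payoffs 10, 11, 9, 5 → best response Dusk.
Species 2 against Day: payoffs 3, 4, 8, 12 → best response Night.
Species 2 against Dusk: payoffs 6, 0, 1, 4 → best response Dawn.
Species 2 against Night: payoffs 0, 7, 9, 3 → best response Dusk.
Species 2 against Mixed: payoffs 8, 9, 2, 3 → best response Day.
Mutual best responses: (Mixed, Day).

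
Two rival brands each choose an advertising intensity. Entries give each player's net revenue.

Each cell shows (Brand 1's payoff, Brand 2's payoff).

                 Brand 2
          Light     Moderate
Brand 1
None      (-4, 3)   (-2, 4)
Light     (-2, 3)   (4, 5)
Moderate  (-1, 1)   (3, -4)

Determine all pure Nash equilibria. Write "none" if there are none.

The pure Nash equilibria are (Light, Moderate); (Moderate, Light).

(None, Light): Brand 1 can switch to Light (-4 → -2). Not NE.
(None, Moderate): Brand 1 can switch to Light (-2 → 4). Not NE.
(Light, Light): Brand 1 can switch to Moderate (-2 → -1). Not NE.
(Light, Moderate): Brand 1 gets 4, best alternative 3; Brand 2 gets 5, best alternative 3. No profitable deviation — NE.
(Moderate, Light): Brand 1 gets -1, best alternative -2; Brand 2 gets 1, best alternative -4. No profitable deviation — NE.
(Moderate, Moderate): Brand 1 can switch to Light (3 → 4). Not NE.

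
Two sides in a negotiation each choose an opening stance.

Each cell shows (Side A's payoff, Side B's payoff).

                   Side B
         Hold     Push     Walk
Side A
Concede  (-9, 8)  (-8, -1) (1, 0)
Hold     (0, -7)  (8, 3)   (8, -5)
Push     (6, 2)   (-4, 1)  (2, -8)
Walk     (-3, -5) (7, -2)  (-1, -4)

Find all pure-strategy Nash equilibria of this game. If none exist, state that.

Check each profile: it is a Nash equilibrium iff no player can strictly gain by switching unilaterally.
(Concede, Hold): Side A can switch to Hold (-9 → 0). Not NE.
(Concede, Push): Side A can switch to Hold (-8 → 8). Not NE.
(Concede, Walk): Side A can switch to Hold (1 → 8). Not NE.
(Hold, Hold): Side A can switch to Push (0 → 6). Not NE.
(Hold, Push): Side A gets 8, best alternative 7; Side B gets 3, best alternative -5. No profitable deviation — NE.
(Hold, Walk): Side B can switch to Push (-5 → 3). Not NE.
(Push, Hold): Side A gets 6, best alternative 0; Side B gets 2, best alternative 1. No profitable deviation — NE.
(Push, Push): Side A can switch to Hold (-4 → 8). Not NE.
(Push, Walk): Side A can switch to Hold (2 → 8). Not NE.
(Walk, Hold): Side A can switch to Hold (-3 → 0). Not NE.
(Walk, Push): Side A can switch to Hold (7 → 8). Not NE.
(Walk, Walk): Side A can switch to Concede (-1 → 1). Not NE.

The pure Nash equilibria are (Hold, Push), (Push, Hold).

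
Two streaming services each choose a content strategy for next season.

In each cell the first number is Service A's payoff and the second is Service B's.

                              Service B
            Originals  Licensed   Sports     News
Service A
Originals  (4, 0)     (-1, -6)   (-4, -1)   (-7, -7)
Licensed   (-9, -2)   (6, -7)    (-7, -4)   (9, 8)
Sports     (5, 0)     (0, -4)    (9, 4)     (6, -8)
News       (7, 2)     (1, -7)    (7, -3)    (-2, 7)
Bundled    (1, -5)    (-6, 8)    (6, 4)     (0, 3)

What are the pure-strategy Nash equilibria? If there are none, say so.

Service A against Originals: payoffs 4, -9, 5, 7, 1 → best response News.
Service A against Licensed: payoffs -1, 6, 0, 1, -6 → best response Licensed.
Service A against Sports: payoffs -4, -7, 9, 7, 6 → best response Sports.
Service A against News: payoffs -7, 9, 6, -2, 0 → best response Licensed.
Service B against Originals: payoffs 0, -6, -1, -7 → best response Originals.
Service B against Licensed: payoffs -2, -7, -4, 8 → best response News.
Service B against Sports: payoffs 0, -4, 4, -8 → best response Sports.
Service B against News: payoffs 2, -7, -3, 7 → best response News.
Service B against Bundled: payoffs -5, 8, 4, 3 → best response Licensed.
Mutual best responses: (Licensed, News); (Sports, Sports).

Pure-strategy Nash equilibria: (Licensed, News), (Sports, Sports)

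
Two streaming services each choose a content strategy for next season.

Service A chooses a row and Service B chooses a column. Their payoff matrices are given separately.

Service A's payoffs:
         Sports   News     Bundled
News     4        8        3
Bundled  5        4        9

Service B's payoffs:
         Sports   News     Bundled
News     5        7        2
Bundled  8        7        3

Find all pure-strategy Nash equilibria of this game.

Check each profile: it is a Nash equilibrium iff no player can strictly gain by switching unilaterally.
(News, Sports): Service A can switch to Bundled (4 → 5). Not NE.
(News, News): Service A gets 8, best alternative 4; Service B gets 7, best alternative 5. No profitable deviation — NE.
(News, Bundled): Service A can switch to Bundled (3 → 9). Not NE.
(Bundled, Sports): Service A gets 5, best alternative 4; Service B gets 8, best alternative 7. No profitable deviation — NE.
(Bundled, News): Service A can switch to News (4 → 8). Not NE.
(Bundled, Bundled): Service B can switch to Sports (3 → 8). Not NE.

Pure-strategy Nash equilibria: (News, News) and (Bundled, Sports)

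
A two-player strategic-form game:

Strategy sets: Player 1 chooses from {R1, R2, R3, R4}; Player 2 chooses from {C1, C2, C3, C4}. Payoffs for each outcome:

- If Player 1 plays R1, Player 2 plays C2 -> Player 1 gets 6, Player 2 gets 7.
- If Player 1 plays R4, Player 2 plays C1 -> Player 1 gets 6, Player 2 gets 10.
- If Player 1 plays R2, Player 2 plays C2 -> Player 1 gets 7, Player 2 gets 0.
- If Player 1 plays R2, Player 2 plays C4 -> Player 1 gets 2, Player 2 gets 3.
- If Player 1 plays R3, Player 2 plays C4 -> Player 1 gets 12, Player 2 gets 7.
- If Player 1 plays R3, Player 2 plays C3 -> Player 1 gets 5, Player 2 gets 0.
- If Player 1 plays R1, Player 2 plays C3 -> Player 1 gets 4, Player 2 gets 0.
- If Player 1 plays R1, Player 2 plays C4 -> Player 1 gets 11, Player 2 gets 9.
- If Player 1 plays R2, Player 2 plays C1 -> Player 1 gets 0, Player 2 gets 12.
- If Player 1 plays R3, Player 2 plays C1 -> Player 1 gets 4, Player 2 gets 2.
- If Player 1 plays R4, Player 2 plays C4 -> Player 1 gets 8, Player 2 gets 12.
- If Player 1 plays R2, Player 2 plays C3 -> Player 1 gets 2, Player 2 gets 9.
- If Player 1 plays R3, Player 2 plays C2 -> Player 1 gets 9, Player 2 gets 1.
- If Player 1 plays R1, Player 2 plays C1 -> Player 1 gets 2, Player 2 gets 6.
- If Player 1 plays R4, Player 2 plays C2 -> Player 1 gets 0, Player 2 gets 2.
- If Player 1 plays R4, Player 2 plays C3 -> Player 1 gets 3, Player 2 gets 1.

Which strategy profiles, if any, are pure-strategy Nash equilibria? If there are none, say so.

Pure NE: (R3, C4)

For each player, find the best response to each opponent profile; mutual best responses are the pure NE.
Player 1 against C1: payoffs 2, 0, 4, 6 → best response R4.
Player 1 against C2: payoffs 6, 7, 9, 0 → best response R3.
Player 1 against C3: payoffs 4, 2, 5, 3 → best response R3.
Player 1 against C4: payoffs 11, 2, 12, 8 → best response R3.
Player 2 against R1: payoffs 6, 7, 0, 9 → best response C4.
Player 2 against R2: payoffs 12, 0, 9, 3 → best response C1.
Player 2 against R3: payoffs 2, 1, 0, 7 → best response C4.
Player 2 against R4: payoffs 10, 2, 1, 12 → best response C4.
Mutual best responses: (R3, C4).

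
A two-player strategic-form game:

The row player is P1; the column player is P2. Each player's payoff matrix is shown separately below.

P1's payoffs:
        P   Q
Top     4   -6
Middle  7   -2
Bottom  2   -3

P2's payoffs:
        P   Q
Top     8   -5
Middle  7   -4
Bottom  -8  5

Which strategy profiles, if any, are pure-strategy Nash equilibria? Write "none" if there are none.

For each strategy profile, look for a profitable unilateral deviation.
(Top, P): P1 can switch to Middle (4 → 7). Not NE.
(Top, Q): P1 can switch to Middle (-6 → -2). Not NE.
(Middle, P): P1 gets 7, best alternative 4; P2 gets 7, best alternative -4. No profitable deviation — NE.
(Middle, Q): P2 can switch to P (-4 → 7). Not NE.
(Bottom, P): P1 can switch to Top (2 → 4). Not NE.
(Bottom, Q): P1 can switch to Middle (-3 → -2). Not NE.

Pure NE: (Middle, P)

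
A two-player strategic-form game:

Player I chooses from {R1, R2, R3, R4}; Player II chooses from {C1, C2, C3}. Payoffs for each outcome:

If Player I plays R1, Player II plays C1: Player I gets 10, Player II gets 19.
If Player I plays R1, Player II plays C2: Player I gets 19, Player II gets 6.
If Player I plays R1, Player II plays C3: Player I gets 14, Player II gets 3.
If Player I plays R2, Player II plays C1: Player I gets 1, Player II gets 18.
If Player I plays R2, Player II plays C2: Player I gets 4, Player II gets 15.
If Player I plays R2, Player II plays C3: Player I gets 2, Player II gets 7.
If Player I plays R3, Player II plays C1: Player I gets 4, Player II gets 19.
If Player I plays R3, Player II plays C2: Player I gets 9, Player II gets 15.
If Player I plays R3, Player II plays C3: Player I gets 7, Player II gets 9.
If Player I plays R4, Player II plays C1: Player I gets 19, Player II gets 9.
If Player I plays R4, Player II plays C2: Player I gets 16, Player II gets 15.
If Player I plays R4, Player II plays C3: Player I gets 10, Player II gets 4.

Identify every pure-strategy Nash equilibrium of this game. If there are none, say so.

(R1, C1): Player I can switch to R4 (10 → 19). Not NE.
(R1, C2): Player II can switch to C1 (6 → 19). Not NE.
(R1, C3): Player II can switch to C1 (3 → 19). Not NE.
(R2, C1): Player I can switch to R1 (1 → 10). Not NE.
(R2, C2): Player I can switch to R1 (4 → 19). Not NE.
(R2, C3): Player I can switch to R1 (2 → 14). Not NE.
(R3, C1): Player I can switch to R1 (4 → 10). Not NE.
(R3, C2): Player I can switch to R1 (9 → 19). Not NE.
(R3, C3): Player I can switch to R1 (7 → 14). Not NE.
(R4, C1): Player II can switch to C2 (9 → 15). Not NE.
(R4, C2): Player I can switch to R1 (16 → 19). Not NE.
(R4, C3): Player I can switch to R1 (10 → 14). Not NE.

No pure-strategy Nash equilibrium.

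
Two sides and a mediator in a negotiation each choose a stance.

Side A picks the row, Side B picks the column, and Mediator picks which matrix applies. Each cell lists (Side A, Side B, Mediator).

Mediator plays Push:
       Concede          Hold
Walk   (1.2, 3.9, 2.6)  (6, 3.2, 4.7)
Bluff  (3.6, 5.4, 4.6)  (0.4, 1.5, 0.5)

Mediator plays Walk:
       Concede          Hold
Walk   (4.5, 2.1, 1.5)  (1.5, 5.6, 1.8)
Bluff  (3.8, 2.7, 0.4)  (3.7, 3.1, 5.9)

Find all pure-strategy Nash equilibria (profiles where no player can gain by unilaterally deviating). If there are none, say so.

(Bluff, Concede, Push); (Bluff, Hold, Walk)

Side A against (Concede, Push): payoffs 1.2, 3.6 → best response Bluff.
Side A against (Concede, Walk): payoffs 4.5, 3.8 → best response Walk.
Side A against (Hold, Push): payoffs 6, 0.4 → best response Walk.
Side A against (Hold, Walk): payoffs 1.5, 3.7 → best response Bluff.
Side B against (Walk, Push): payoffs 3.9, 3.2 → best response Concede.
Side B against (Walk, Walk): payoffs 2.1, 5.6 → best response Hold.
Side B against (Bluff, Push): payoffs 5.4, 1.5 → best response Concede.
Side B against (Bluff, Walk): payoffs 2.7, 3.1 → best response Hold.
Mediator against (Walk, Concede): payoffs 2.6, 1.5 → best response Push.
Mediator against (Walk, Hold): payoffs 4.7, 1.8 → best response Push.
Mediator against (Bluff, Concede): payoffs 4.6, 0.4 → best response Push.
Mediator against (Bluff, Hold): payoffs 0.5, 5.9 → best response Walk.
Mutual best responses: (Bluff, Concede, Push); (Bluff, Hold, Walk).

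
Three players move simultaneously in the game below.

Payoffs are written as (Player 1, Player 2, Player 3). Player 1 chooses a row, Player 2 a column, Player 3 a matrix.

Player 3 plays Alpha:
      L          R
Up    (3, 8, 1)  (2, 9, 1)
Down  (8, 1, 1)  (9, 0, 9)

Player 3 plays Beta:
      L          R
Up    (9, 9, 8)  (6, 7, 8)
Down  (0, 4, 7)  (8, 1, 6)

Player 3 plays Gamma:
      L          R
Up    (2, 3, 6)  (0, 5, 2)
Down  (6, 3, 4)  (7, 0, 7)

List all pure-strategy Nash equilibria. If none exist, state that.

Pure NE: (Up, L, Beta)

(Up, L, Alpha): Player 1 can switch to Down (3 → 8). Not NE.
(Up, L, Beta): Player 1 gets 9, best alternative 0; Player 2 gets 9, best alternative 7; Player 3 gets 8, best alternative 6. No profitable deviation — NE.
(Up, L, Gamma): Player 1 can switch to Down (2 → 6). Not NE.
(Up, R, Alpha): Player 1 can switch to Down (2 → 9). Not NE.
(Up, R, Beta): Player 1 can switch to Down (6 → 8). Not NE.
(Up, R, Gamma): Player 1 can switch to Down (0 → 7). Not NE.
(Down, L, Alpha): Player 3 can switch to Beta (1 → 7). Not NE.
(Down, L, Beta): Player 1 can switch to Up (0 → 9). Not NE.
(Down, L, Gamma): Player 3 can switch to Beta (4 → 7). Not NE.
(The remaining 3 profiles each have a profitable deviation by the same check.)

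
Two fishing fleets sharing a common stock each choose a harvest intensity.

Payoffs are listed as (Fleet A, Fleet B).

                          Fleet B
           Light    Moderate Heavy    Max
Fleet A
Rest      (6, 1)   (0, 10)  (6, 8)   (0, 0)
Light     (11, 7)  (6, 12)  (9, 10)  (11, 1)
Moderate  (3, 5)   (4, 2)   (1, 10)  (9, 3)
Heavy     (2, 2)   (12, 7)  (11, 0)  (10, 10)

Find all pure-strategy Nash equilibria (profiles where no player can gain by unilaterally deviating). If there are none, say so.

There is no pure-strategy Nash equilibrium.

(Rest, Light): Fleet A can switch to Light (6 → 11). Not NE.
(Rest, Moderate): Fleet A can switch to Light (0 → 6). Not NE.
(Rest, Heavy): Fleet A can switch to Light (6 → 9). Not NE.
(Rest, Max): Fleet A can switch to Light (0 → 11). Not NE.
(Light, Light): Fleet B can switch to Moderate (7 → 12). Not NE.
(Light, Moderate): Fleet A can switch to Heavy (6 → 12). Not NE.
(Light, Heavy): Fleet A can switch to Heavy (9 → 11). Not NE.
(Light, Max): Fleet B can switch to Light (1 → 7). Not NE.
(Moderate, Light): Fleet A can switch to Rest (3 → 6). Not NE.
(Moderate, Moderate): Fleet A can switch to Light (4 → 6). Not NE.
(Moderate, Heavy): Fleet A can switch to Rest (1 → 6). Not NE.
(Moderate, Max): Fleet A can switch to Light (9 → 11). Not NE.
(The remaining 4 profiles each have a profitable deviation by the same check.)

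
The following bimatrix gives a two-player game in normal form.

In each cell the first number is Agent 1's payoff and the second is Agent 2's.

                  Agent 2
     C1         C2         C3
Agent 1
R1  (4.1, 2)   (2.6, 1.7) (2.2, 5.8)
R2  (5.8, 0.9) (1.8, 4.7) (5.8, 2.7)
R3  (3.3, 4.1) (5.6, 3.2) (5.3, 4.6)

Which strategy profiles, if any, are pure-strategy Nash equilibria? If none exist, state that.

For each player, find the best response to each opponent profile; mutual best responses are the pure NE.
Agent 1 against C1: payoffs 4.1, 5.8, 3.3 → best response R2.
Agent 1 against C2: payoffs 2.6, 1.8, 5.6 → best response R3.
Agent 1 against C3: payoffs 2.2, 5.8, 5.3 → best response R2.
Agent 2 against R1: payoffs 2, 1.7, 5.8 → best response C3.
Agent 2 against R2: payoffs 0.9, 4.7, 2.7 → best response C2.
Agent 2 against R3: payoffs 4.1, 3.2, 4.6 → best response C3.
No profile is a mutual best response for all players.

none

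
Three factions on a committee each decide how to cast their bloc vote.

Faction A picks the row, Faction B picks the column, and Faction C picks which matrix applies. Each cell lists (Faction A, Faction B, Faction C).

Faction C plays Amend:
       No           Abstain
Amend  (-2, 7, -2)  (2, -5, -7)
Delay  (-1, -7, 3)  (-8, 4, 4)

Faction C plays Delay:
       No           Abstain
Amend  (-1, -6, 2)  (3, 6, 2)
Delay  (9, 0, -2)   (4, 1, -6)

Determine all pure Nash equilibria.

Mark each player's best response to every combination of opponents' strategies; a profile where every player is best-responding is a pure Nash equilibrium.
Faction A against (No, Amend): payoffs -2, -1 → best response Delay.
Faction A against (No, Delay): payoffs -1, 9 → best response Delay.
Faction A against (Abstain, Amend): payoffs 2, -8 → best response Amend.
Faction A against (Abstain, Delay): payoffs 3, 4 → best response Delay.
Faction B against (Amend, Amend): payoffs 7, -5 → best response No.
Faction B against (Amend, Delay): payoffs -6, 6 → best response Abstain.
Faction B against (Delay, Amend): payoffs -7, 4 → best response Abstain.
Faction B against (Delay, Delay): payoffs 0, 1 → best response Abstain.
Faction C against (Amend, No): payoffs -2, 2 → best response Delay.
Faction C against (Amend, Abstain): payoffs -7, 2 → best response Delay.
Faction C against (Delay, No): payoffs 3, -2 → best response Amend.
Faction C against (Delay, Abstain): payoffs 4, -6 → best response Amend.
No profile is a mutual best response for all players.

none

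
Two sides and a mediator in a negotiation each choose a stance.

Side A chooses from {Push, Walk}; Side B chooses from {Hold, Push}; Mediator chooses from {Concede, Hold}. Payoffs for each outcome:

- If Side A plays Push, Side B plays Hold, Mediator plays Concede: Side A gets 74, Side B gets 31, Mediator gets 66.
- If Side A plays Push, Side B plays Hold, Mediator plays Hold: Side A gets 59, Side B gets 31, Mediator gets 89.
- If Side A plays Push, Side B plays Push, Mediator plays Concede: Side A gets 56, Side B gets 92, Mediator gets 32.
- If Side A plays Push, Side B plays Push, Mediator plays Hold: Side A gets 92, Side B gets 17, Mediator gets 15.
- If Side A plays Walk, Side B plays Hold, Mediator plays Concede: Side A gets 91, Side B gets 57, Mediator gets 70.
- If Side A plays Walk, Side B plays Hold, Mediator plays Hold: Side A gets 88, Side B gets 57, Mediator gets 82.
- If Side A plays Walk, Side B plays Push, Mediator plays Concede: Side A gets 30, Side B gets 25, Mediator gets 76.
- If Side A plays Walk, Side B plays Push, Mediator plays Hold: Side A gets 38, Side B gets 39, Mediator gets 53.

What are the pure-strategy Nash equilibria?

(Push, Push, Concede) and (Walk, Hold, Hold)

Side A against (Hold, Concede): payoffs 74, 91 → best response Walk.
Side A against (Hold, Hold): payoffs 59, 88 → best response Walk.
Side A against (Push, Concede): payoffs 56, 30 → best response Push.
Side A against (Push, Hold): payoffs 92, 38 → best response Push.
Side B against (Push, Concede): payoffs 31, 92 → best response Push.
Side B against (Push, Hold): payoffs 31, 17 → best response Hold.
Side B against (Walk, Concede): payoffs 57, 25 → best response Hold.
Side B against (Walk, Hold): payoffs 57, 39 → best response Hold.
Mediator against (Push, Hold): payoffs 66, 89 → best response Hold.
Mediator against (Push, Push): payoffs 32, 15 → best response Concede.
Mediator against (Walk, Hold): payoffs 70, 82 → best response Hold.
Mediator against (Walk, Push): payoffs 76, 53 → best response Concede.
Mutual best responses: (Push, Push, Concede); (Walk, Hold, Hold).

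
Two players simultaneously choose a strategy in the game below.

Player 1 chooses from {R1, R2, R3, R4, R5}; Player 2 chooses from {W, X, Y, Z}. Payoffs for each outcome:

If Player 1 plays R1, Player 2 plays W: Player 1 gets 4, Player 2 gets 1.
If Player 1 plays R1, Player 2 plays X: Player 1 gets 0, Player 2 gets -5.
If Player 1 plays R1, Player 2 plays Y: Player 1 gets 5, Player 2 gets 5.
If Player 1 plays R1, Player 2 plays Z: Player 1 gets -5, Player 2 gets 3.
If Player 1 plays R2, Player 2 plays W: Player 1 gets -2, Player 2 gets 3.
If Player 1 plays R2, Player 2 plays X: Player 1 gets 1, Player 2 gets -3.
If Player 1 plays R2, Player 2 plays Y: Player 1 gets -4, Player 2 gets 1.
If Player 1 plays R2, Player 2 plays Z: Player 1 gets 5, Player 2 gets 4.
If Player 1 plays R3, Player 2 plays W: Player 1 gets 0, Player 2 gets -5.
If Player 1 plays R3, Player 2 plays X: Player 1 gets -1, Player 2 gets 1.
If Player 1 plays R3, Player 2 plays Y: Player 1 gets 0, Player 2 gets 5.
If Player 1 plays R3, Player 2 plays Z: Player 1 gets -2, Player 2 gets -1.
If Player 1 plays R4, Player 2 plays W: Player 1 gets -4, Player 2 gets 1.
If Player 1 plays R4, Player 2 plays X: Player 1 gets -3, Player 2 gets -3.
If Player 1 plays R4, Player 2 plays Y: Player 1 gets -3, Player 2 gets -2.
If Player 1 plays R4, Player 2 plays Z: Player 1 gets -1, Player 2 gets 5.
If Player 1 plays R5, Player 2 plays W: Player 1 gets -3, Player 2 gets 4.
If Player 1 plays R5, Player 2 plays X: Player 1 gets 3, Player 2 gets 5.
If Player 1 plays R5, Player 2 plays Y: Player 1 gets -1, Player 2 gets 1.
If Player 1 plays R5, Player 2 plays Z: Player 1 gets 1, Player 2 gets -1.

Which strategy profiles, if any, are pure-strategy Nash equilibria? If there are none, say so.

Player 1 against W: payoffs 4, -2, 0, -4, -3 → best response R1.
Player 1 against X: payoffs 0, 1, -1, -3, 3 → best response R5.
Player 1 against Y: payoffs 5, -4, 0, -3, -1 → best response R1.
Player 1 against Z: payoffs -5, 5, -2, -1, 1 → best response R2.
Player 2 against R1: payoffs 1, -5, 5, 3 → best response Y.
Player 2 against R2: payoffs 3, -3, 1, 4 → best response Z.
Player 2 against R3: payoffs -5, 1, 5, -1 → best response Y.
Player 2 against R4: payoffs 1, -3, -2, 5 → best response Z.
Player 2 against R5: payoffs 4, 5, 1, -1 → best response X.
Mutual best responses: (R1, Y); (R2, Z); (R5, X).

Pure-strategy Nash equilibria: (R1, Y); (R2, Z); (R5, X)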